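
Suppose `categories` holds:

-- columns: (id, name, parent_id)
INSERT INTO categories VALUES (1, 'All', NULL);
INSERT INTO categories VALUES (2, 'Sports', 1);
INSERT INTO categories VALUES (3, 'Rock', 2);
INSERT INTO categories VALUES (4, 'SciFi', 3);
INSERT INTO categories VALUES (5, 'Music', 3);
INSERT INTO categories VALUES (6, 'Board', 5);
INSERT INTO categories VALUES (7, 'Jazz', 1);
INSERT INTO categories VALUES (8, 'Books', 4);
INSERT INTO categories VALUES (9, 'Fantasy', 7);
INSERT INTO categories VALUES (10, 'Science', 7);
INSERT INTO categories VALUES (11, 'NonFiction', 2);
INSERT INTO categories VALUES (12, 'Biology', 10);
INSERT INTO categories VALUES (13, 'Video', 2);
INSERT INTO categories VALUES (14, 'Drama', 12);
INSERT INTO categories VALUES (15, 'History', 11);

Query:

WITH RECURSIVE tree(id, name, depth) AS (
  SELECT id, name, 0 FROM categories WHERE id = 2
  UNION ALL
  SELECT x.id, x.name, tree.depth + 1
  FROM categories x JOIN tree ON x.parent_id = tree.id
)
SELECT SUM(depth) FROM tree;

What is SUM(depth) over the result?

15

Base: id=2 (Sports) at depth 0.
Iteration 1: rows with parent_id in {2} -> Rock (id 3, depth 1), NonFiction (id 11, depth 1), Video (id 13, depth 1).
Iteration 2: rows with parent_id in {3,11,13} -> SciFi (id 4, depth 2), Music (id 5, depth 2), History (id 15, depth 2).
Iteration 3: rows with parent_id in {4,5,15} -> Board (id 6, depth 3), Books (id 8, depth 3).
Iteration 4: no rows with parent_id in {6,8}; recursion stops.
SUM(depth) = 0 + 1 + 1 + 1 + 2 + 2 + 2 + 3 + 3 = 15.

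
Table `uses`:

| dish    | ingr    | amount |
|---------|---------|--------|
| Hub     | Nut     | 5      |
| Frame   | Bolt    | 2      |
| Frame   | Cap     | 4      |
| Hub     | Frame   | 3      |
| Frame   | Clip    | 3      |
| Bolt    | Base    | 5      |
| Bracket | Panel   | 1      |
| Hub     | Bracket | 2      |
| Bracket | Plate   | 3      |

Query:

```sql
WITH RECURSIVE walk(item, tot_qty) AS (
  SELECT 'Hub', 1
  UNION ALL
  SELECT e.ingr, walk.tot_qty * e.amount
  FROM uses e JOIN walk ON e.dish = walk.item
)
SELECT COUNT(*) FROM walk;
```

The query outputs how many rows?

10

Base: (Hub, tot_qty=1).
Iteration 1: components of {Hub} -> Bracket = 1*2 = 2, Frame = 1*3 = 3, Nut = 1*5 = 5.
Iteration 2: components of {Bracket,Frame,Nut} -> Bolt = 3*2 = 6, Cap = 3*4 = 12, Clip = 3*3 = 9, Panel = 2*1 = 2, Plate = 2*3 = 6.
Iteration 3: components of {Bolt,Cap,Clip,Panel,Plate} -> Base = 6*5 = 30.
Iteration 4: no further components; recursion stops.
Total rows emitted: 10.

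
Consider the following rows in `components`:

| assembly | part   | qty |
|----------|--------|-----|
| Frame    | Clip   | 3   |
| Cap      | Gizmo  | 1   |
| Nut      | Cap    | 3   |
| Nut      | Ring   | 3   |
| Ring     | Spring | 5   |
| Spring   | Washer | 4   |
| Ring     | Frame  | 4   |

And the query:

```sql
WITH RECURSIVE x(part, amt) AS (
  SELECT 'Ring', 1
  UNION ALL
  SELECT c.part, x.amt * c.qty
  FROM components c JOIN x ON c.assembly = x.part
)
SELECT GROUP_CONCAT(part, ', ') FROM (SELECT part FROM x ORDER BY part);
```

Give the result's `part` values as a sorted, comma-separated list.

Clip, Frame, Ring, Spring, Washer

Base: (Ring, amt=1).
Iteration 1: components of {Ring} -> Frame = 1*4 = 4, Spring = 1*5 = 5.
Iteration 2: components of {Frame,Spring} -> Clip = 4*3 = 12, Washer = 5*4 = 20.
Iteration 3: no further components; recursion stops.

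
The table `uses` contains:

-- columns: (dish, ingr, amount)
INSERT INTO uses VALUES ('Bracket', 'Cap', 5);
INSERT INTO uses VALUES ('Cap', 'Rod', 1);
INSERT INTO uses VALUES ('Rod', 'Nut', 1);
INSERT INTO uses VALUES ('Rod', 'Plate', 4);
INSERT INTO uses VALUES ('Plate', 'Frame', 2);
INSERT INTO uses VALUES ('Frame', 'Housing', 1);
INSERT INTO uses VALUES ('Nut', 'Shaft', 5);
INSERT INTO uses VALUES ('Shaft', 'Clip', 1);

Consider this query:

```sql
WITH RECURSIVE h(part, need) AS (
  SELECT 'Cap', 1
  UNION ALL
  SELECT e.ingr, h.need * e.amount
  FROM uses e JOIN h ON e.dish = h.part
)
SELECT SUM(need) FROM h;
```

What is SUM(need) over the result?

Base: (Cap, need=1).
Iteration 1: components of {Cap} -> Rod = 1*1 = 1.
Iteration 2: components of {Rod} -> Nut = 1*1 = 1, Plate = 1*4 = 4.
Iteration 3: components of {Nut,Plate} -> Frame = 4*2 = 8, Shaft = 1*5 = 5.
Iteration 4: components of {Frame,Shaft} -> Clip = 5*1 = 5, Housing = 8*1 = 8.
Iteration 5: no further components; recursion stops.
SUM(need) = 1 + 1 + 1 + 4 + 5 + 8 + 5 + 8 = 33.

33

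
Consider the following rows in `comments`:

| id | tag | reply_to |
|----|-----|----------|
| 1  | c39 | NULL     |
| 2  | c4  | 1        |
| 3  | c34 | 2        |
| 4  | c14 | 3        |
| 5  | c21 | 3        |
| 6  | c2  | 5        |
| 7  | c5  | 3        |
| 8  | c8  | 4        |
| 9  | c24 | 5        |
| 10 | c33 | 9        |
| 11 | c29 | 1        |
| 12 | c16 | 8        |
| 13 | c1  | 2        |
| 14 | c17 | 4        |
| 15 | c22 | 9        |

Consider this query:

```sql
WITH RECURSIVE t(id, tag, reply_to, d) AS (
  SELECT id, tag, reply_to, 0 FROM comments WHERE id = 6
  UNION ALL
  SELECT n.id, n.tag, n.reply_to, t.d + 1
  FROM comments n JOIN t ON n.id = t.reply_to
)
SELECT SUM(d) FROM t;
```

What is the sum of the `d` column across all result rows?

Base: id=6 (c2), reply_to=5, d 0.
Iteration 1: join on id=5 -> c21 (id 5, reply_to=3, d 1).
Iteration 2: join on id=3 -> c34 (id 3, reply_to=2, d 2).
Iteration 3: join on id=2 -> c4 (id 2, reply_to=1, d 3).
Iteration 4: join on id=1 -> c39 (id 1, reply_to=NULL, d 4).
Iteration 5: reply_to is NULL; no match; recursion stops.
SUM(d) = 0 + 1 + 2 + 3 + 4 = 10.

10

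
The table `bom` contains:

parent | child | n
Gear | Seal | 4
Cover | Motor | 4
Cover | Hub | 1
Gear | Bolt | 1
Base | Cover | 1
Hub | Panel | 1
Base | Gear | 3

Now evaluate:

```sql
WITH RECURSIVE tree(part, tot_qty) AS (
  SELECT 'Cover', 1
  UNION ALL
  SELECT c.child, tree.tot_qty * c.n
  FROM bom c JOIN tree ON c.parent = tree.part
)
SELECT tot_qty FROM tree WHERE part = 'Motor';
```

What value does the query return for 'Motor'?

Base: (Cover, tot_qty=1).
Iteration 1: components of {Cover} -> Hub = 1*1 = 1, Motor = 1*4 = 4.
Iteration 2: components of {Hub,Motor} -> Panel = 1*1 = 1.
Iteration 3: no further components; recursion stops.

4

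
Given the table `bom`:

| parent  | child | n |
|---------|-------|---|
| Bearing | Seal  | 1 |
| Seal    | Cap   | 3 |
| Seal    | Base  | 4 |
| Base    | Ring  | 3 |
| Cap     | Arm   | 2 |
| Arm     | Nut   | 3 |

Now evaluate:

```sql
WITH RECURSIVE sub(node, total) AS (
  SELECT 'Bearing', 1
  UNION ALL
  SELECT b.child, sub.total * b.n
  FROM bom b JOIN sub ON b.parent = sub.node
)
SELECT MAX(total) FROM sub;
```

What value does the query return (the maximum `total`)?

18

Base: (Bearing, total=1).
Iteration 1: components of {Bearing} -> Seal = 1*1 = 1.
Iteration 2: components of {Seal} -> Base = 1*4 = 4, Cap = 1*3 = 3.
Iteration 3: components of {Base,Cap} -> Arm = 3*2 = 6, Ring = 4*3 = 12.
Iteration 4: components of {Arm,Ring} -> Nut = 6*3 = 18.
Iteration 5: no further components; recursion stops.
total values: 1, 1, 3, 4, 6, 12, 18; the maximum is 18.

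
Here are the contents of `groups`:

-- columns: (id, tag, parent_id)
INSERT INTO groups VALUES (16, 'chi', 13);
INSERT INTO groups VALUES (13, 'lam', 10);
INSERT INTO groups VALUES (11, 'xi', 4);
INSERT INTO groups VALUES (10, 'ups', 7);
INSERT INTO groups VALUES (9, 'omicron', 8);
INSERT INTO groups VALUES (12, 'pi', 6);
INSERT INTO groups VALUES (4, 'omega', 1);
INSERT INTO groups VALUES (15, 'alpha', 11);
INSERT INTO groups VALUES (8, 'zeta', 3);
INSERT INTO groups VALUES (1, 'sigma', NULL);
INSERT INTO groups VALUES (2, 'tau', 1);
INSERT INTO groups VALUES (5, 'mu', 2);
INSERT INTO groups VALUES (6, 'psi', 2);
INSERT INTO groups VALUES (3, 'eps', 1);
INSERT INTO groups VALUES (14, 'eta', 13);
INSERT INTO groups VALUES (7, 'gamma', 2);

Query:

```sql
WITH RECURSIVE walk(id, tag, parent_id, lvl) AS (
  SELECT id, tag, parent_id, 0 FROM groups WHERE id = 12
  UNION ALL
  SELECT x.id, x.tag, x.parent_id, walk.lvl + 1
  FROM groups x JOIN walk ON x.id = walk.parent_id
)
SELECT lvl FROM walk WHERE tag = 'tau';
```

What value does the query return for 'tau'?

Base: id=12 (pi), parent_id=6, lvl 0.
Iteration 1: join on id=6 -> psi (id 6, parent_id=2, lvl 1).
Iteration 2: join on id=2 -> tau (id 2, parent_id=1, lvl 2).
Iteration 3: join on id=1 -> sigma (id 1, parent_id=NULL, lvl 3).
Iteration 4: parent_id is NULL; no match; recursion stops.

2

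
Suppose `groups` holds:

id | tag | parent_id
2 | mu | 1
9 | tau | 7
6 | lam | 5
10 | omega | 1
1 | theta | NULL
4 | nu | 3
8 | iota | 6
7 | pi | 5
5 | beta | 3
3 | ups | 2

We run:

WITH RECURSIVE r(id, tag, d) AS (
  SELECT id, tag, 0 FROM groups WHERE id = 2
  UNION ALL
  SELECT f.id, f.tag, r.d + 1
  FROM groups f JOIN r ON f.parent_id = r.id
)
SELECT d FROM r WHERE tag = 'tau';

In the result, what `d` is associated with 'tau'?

Base: id=2 (mu) at d 0.
Iteration 1: rows with parent_id in {2} -> ups (id 3, d 1).
Iteration 2: rows with parent_id in {3} -> nu (id 4, d 2), beta (id 5, d 2).
Iteration 3: rows with parent_id in {4,5} -> lam (id 6, d 3), pi (id 7, d 3).
Iteration 4: rows with parent_id in {6,7} -> iota (id 8, d 4), tau (id 9, d 4).
Iteration 5: no rows with parent_id in {8,9}; recursion stops.

4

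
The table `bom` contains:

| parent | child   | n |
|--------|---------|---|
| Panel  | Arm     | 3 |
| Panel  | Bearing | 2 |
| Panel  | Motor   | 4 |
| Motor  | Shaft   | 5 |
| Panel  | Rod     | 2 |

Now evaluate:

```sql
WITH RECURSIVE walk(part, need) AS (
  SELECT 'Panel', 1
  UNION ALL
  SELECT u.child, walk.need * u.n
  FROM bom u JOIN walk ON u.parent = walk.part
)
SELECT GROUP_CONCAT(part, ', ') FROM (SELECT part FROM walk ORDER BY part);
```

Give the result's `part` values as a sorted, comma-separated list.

Base: (Panel, need=1).
Iteration 1: components of {Panel} -> Arm = 1*3 = 3, Bearing = 1*2 = 2, Motor = 1*4 = 4, Rod = 1*2 = 2.
Iteration 2: components of {Arm,Bearing,Motor,Rod} -> Shaft = 4*5 = 20.
Iteration 3: no further components; recursion stops.

Arm, Bearing, Motor, Panel, Rod, Shaft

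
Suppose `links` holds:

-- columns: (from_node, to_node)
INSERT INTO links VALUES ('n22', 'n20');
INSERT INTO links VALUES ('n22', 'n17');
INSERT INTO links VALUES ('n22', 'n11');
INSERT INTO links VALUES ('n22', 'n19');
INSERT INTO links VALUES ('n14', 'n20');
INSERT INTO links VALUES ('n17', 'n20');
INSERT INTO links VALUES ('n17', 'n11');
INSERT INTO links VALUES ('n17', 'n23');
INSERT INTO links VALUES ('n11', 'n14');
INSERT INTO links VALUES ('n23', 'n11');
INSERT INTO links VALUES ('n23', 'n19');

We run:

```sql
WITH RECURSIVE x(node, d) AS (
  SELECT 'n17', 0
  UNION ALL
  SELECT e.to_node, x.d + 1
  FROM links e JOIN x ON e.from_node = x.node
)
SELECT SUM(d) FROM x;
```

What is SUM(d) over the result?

Base: (n17, d=0).
Iteration 1: edges from {n17} -> (n11, d=1), (n20, d=1), (n23, d=1).
Iteration 2: edges from {n11,n20,n23} -> (n11, d=2), (n14, d=2), (n19, d=2).
Iteration 3: edges from {n11,n14,n19} -> (n14, d=3), (n20, d=3).
Iteration 4: edges from {n14,n20} -> (n20, d=4).
Iteration 5: no outgoing edges from {n20}; recursion stops.
SUM(d) = 0 + 1 + 1 + 1 + 2 + 2 + 2 + 3 + 3 + 4 = 19.

19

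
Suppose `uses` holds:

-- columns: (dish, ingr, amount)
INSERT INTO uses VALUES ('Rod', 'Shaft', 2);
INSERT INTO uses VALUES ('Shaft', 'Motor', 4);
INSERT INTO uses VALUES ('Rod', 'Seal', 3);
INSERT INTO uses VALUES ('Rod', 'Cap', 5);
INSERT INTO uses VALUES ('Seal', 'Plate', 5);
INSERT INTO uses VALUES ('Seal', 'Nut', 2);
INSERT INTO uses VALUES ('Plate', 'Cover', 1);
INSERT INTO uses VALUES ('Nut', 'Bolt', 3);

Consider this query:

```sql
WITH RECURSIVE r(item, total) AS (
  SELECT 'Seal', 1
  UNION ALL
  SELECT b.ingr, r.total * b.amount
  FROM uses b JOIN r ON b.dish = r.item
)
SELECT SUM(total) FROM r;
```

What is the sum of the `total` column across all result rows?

Base: (Seal, total=1).
Iteration 1: components of {Seal} -> Nut = 1*2 = 2, Plate = 1*5 = 5.
Iteration 2: components of {Nut,Plate} -> Bolt = 2*3 = 6, Cover = 5*1 = 5.
Iteration 3: no further components; recursion stops.
SUM(total) = 1 + 5 + 2 + 5 + 6 = 19.

19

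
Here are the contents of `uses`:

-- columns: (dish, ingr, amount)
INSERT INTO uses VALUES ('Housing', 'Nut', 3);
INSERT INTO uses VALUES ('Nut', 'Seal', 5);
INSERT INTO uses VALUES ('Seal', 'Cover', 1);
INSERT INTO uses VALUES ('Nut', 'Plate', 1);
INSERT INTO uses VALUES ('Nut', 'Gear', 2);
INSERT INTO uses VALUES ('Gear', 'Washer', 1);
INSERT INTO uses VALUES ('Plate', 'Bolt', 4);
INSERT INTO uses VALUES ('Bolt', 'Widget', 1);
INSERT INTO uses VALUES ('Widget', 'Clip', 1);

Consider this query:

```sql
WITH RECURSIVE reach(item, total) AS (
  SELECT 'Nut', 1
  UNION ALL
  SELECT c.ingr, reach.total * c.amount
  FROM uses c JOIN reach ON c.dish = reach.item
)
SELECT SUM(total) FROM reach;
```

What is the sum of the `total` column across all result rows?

28

Base: (Nut, total=1).
Iteration 1: components of {Nut} -> Gear = 1*2 = 2, Plate = 1*1 = 1, Seal = 1*5 = 5.
Iteration 2: components of {Gear,Plate,Seal} -> Bolt = 1*4 = 4, Cover = 5*1 = 5, Washer = 2*1 = 2.
Iteration 3: components of {Bolt,Cover,Washer} -> Widget = 4*1 = 4.
Iteration 4: components of {Widget} -> Clip = 4*1 = 4.
Iteration 5: no further components; recursion stops.
SUM(total) = 1 + 5 + 1 + 2 + 5 + 4 + 2 + 4 + 4 = 28.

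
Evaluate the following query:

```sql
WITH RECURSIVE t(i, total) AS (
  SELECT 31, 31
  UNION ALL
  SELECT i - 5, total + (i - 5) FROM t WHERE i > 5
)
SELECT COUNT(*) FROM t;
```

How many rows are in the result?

Base: i=31, total=31.
Iteration 1: 31 > 5 holds -> i = 31 - 5 = 26, total = 31 + 26 = 57.
Iteration 2: 26 > 5 holds -> i = 26 - 5 = 21, total = 57 + 21 = 78.
Iteration 3: 21 > 5 holds -> i = 21 - 5 = 16, total = 78 + 16 = 94.
Iteration 4: 16 > 5 holds -> i = 16 - 5 = 11, total = 94 + 11 = 105.
Iteration 5: 11 > 5 holds -> i = 11 - 5 = 6, total = 105 + 6 = 111.
Iteration 6: 6 > 5 holds -> i = 6 - 5 = 1, total = 111 + 1 = 112.
Iteration 7: 1 > 5 fails; recursion stops.
Total rows emitted: 7.

7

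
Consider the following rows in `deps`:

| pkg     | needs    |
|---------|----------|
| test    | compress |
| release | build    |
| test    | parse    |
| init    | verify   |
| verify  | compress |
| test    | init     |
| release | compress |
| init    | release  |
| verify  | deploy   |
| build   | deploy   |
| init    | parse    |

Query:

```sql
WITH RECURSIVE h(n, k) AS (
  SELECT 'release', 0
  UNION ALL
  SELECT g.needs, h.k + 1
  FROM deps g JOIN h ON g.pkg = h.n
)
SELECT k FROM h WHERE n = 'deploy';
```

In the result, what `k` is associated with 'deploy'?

2

Base: (release, k=0).
Iteration 1: edges from {release} -> (build, k=1), (compress, k=1).
Iteration 2: edges from {build,compress} -> (deploy, k=2).
Iteration 3: no outgoing edges from {deploy}; recursion stops.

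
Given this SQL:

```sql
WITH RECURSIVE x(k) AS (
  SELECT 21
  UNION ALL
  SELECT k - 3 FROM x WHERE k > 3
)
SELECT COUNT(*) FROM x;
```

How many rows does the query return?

7

Base: k=21.
Iteration 1: 21 > 3 holds -> k = 21 - 3 = 18.
Iteration 2: 18 > 3 holds -> k = 18 - 3 = 15.
Iteration 3: 15 > 3 holds -> k = 15 - 3 = 12.
Iteration 4: 12 > 3 holds -> k = 12 - 3 = 9.
Iteration 5: 9 > 3 holds -> k = 9 - 3 = 6.
Iteration 6: 6 > 3 holds -> k = 6 - 3 = 3.
Iteration 7: 3 > 3 fails; recursion stops.
Total rows emitted: 7.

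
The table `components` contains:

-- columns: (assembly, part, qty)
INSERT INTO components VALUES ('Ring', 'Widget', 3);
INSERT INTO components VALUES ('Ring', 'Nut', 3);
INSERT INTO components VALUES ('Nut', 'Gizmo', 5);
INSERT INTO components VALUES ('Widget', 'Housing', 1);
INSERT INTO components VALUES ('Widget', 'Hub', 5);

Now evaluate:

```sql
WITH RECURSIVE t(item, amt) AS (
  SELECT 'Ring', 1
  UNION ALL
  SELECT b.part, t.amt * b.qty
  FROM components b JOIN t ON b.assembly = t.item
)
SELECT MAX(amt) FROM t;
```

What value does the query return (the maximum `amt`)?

15

Base: (Ring, amt=1).
Iteration 1: components of {Ring} -> Nut = 1*3 = 3, Widget = 1*3 = 3.
Iteration 2: components of {Nut,Widget} -> Gizmo = 3*5 = 15, Housing = 3*1 = 3, Hub = 3*5 = 15.
Iteration 3: no further components; recursion stops.
amt values: 1, 3, 3, 3, 15, 15; the maximum is 15.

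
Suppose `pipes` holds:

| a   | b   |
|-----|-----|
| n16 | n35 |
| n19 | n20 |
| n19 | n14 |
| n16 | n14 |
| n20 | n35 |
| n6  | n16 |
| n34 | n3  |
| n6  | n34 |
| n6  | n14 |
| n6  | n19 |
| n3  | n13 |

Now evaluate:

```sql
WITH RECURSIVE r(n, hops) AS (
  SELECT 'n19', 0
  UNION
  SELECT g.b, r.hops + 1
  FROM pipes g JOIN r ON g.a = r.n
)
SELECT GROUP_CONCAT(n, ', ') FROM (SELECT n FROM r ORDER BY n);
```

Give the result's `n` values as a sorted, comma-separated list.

Base: (n19, hops=0).
Iteration 1: edges from {n19} -> (n14, hops=1), (n20, hops=1).
Iteration 2: edges from {n14,n20} -> (n35, hops=2).
Iteration 3: no outgoing edges from {n35}; recursion stops.

n14, n19, n20, n35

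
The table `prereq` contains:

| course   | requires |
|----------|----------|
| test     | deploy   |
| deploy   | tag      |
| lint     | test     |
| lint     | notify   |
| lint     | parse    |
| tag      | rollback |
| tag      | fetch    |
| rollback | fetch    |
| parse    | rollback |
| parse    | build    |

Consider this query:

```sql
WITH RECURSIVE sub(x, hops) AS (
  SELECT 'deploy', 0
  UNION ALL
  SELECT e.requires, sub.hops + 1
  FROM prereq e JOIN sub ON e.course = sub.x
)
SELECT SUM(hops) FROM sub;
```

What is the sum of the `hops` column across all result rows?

8

Base: (deploy, hops=0).
Iteration 1: edges from {deploy} -> (tag, hops=1).
Iteration 2: edges from {tag} -> (fetch, hops=2), (rollback, hops=2).
Iteration 3: edges from {fetch,rollback} -> (fetch, hops=3).
Iteration 4: no outgoing edges from {fetch}; recursion stops.
SUM(hops) = 0 + 1 + 2 + 2 + 3 = 8.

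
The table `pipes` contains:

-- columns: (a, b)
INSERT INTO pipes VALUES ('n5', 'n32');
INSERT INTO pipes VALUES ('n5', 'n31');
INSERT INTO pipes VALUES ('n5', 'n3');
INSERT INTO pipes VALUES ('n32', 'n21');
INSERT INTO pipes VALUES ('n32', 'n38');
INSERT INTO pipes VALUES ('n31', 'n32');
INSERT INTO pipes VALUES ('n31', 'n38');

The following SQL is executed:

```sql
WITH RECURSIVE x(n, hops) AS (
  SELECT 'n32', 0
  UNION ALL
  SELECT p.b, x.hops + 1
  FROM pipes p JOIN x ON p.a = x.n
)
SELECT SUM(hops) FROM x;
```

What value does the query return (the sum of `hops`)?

2

Base: (n32, hops=0).
Iteration 1: edges from {n32} -> (n21, hops=1), (n38, hops=1).
Iteration 2: no outgoing edges from {n21,n38}; recursion stops.
SUM(hops) = 0 + 1 + 1 = 2.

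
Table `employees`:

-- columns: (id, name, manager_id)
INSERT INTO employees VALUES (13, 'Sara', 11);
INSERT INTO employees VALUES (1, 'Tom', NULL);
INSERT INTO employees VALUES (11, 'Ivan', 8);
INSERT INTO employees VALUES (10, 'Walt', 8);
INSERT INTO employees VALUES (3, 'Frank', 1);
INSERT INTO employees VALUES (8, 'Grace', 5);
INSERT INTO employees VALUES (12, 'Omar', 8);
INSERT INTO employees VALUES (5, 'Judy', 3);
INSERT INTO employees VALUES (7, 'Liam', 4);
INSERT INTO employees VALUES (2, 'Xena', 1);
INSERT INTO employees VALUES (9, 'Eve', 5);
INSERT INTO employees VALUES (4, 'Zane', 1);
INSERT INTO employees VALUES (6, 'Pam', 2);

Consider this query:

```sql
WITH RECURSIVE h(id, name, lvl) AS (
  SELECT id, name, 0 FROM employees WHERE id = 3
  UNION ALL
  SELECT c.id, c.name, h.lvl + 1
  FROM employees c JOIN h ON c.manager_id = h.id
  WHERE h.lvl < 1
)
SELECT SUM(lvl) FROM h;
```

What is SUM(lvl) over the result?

Base: id=3 (Frank) at lvl 0.
Iteration 1: rows with manager_id in {3} -> Judy (id 5, lvl 1).
Iteration 2: lvl < 1 fails for all current rows; recursion stops.
SUM(lvl) = 0 + 1 = 1.

1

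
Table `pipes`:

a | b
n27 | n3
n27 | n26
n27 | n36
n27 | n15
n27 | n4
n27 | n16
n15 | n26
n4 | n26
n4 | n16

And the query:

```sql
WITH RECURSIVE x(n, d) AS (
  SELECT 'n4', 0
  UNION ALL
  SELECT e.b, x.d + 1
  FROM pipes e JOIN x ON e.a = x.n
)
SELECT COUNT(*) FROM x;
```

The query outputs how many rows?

Base: (n4, d=0).
Iteration 1: edges from {n4} -> (n16, d=1), (n26, d=1).
Iteration 2: no outgoing edges from {n16,n26}; recursion stops.
Total rows emitted: 3.

3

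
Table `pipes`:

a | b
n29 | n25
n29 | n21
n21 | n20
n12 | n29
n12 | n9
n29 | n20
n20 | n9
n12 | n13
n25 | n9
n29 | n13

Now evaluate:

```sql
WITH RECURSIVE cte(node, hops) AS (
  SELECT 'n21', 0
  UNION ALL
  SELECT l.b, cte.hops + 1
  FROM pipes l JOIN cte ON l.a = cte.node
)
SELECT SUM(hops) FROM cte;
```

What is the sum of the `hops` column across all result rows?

Base: (n21, hops=0).
Iteration 1: edges from {n21} -> (n20, hops=1).
Iteration 2: edges from {n20} -> (n9, hops=2).
Iteration 3: no outgoing edges from {n9}; recursion stops.
SUM(hops) = 0 + 1 + 2 = 3.

3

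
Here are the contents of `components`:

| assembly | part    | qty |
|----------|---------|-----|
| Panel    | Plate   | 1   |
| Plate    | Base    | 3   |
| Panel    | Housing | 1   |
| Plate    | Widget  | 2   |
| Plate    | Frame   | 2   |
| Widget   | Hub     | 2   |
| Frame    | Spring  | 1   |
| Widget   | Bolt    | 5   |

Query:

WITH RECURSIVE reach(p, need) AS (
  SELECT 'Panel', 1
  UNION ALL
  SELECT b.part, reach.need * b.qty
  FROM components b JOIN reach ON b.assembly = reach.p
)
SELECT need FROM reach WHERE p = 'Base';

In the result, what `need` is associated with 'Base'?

3

Base: (Panel, need=1).
Iteration 1: components of {Panel} -> Housing = 1*1 = 1, Plate = 1*1 = 1.
Iteration 2: components of {Housing,Plate} -> Base = 1*3 = 3, Frame = 1*2 = 2, Widget = 1*2 = 2.
Iteration 3: components of {Base,Frame,Widget} -> Bolt = 2*5 = 10, Hub = 2*2 = 4, Spring = 2*1 = 2.
Iteration 4: no further components; recursion stops.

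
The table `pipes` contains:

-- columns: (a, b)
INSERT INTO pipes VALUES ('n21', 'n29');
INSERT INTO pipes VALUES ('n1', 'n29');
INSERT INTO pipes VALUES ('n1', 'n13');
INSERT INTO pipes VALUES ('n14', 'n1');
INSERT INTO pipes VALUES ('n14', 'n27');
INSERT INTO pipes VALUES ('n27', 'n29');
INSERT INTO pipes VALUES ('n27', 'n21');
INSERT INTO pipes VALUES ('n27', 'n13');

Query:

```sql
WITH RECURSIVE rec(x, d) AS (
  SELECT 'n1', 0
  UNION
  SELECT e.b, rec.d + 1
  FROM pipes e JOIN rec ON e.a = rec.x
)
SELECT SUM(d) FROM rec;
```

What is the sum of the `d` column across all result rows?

2

Base: (n1, d=0).
Iteration 1: edges from {n1} -> (n13, d=1), (n29, d=1).
Iteration 2: no outgoing edges from {n13,n29}; recursion stops.
SUM(d) = 0 + 1 + 1 = 2.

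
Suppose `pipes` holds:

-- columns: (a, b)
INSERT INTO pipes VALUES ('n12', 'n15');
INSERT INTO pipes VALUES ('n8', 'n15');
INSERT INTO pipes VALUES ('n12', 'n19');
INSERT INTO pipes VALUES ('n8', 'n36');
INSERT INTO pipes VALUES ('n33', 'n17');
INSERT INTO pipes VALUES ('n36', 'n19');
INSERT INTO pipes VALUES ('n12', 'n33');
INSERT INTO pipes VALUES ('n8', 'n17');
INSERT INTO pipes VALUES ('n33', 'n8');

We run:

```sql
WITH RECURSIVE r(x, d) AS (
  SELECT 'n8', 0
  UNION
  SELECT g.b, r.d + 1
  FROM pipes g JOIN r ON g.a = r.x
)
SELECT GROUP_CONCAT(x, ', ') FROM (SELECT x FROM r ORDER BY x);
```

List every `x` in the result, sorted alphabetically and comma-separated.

Base: (n8, d=0).
Iteration 1: edges from {n8} -> (n15, d=1), (n17, d=1), (n36, d=1).
Iteration 2: edges from {n15,n17,n36} -> (n19, d=2).
Iteration 3: no outgoing edges from {n19}; recursion stops.

n15, n17, n19, n36, n8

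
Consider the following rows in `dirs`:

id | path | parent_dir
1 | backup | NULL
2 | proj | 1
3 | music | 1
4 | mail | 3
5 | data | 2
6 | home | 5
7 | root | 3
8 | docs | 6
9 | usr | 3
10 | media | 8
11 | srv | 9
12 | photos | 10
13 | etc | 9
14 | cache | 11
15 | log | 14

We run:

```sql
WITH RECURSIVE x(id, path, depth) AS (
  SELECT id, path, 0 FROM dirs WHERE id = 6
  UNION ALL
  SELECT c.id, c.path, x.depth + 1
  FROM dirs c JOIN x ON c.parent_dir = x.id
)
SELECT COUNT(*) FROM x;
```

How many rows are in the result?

4

Base: id=6 (home) at depth 0.
Iteration 1: rows with parent_dir in {6} -> docs (id 8, depth 1).
Iteration 2: rows with parent_dir in {8} -> media (id 10, depth 2).
Iteration 3: rows with parent_dir in {10} -> photos (id 12, depth 3).
Iteration 4: no rows with parent_dir in {12}; recursion stops.
Total rows emitted: 4.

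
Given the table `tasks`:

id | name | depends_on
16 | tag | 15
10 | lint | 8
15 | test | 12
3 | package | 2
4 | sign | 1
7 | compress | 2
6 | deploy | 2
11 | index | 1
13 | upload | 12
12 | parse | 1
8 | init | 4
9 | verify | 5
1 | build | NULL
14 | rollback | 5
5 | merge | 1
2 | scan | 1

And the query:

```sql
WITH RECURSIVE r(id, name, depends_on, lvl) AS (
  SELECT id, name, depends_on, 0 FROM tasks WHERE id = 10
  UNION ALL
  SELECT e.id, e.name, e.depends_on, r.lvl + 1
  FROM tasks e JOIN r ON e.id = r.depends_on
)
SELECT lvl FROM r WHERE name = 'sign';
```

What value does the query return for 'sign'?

2

Base: id=10 (lint), depends_on=8, lvl 0.
Iteration 1: join on id=8 -> init (id 8, depends_on=4, lvl 1).
Iteration 2: join on id=4 -> sign (id 4, depends_on=1, lvl 2).
Iteration 3: join on id=1 -> build (id 1, depends_on=NULL, lvl 3).
Iteration 4: depends_on is NULL; no match; recursion stops.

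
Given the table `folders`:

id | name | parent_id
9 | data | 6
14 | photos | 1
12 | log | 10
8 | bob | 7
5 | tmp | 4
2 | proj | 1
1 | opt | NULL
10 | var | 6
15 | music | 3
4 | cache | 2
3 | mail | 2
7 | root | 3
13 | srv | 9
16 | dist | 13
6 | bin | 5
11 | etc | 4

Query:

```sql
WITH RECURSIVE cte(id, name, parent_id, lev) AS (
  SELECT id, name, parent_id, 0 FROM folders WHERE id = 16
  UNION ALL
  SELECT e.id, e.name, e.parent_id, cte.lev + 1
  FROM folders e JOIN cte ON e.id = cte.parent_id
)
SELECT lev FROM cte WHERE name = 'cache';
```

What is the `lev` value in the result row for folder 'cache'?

Base: id=16 (dist), parent_id=13, lev 0.
Iteration 1: join on id=13 -> srv (id 13, parent_id=9, lev 1).
Iteration 2: join on id=9 -> data (id 9, parent_id=6, lev 2).
Iteration 3: join on id=6 -> bin (id 6, parent_id=5, lev 3).
Iteration 4: join on id=5 -> tmp (id 5, parent_id=4, lev 4).
Iteration 5: join on id=4 -> cache (id 4, parent_id=2, lev 5).
Iteration 6: join on id=2 -> proj (id 2, parent_id=1, lev 6).
Iteration 7: join on id=1 -> opt (id 1, parent_id=NULL, lev 7).
Iteration 8: parent_id is NULL; no match; recursion stops.

5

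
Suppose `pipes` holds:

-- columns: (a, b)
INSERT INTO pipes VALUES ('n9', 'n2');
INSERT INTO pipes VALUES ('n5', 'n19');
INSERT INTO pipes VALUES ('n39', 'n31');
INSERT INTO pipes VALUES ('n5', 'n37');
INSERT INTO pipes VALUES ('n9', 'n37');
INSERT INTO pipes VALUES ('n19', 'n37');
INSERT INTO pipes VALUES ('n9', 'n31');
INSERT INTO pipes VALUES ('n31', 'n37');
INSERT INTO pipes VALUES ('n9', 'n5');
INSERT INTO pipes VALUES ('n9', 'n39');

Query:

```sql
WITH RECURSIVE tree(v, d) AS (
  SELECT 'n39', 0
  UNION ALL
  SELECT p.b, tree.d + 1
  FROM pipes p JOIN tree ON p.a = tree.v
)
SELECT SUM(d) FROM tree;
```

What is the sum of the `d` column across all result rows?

3

Base: (n39, d=0).
Iteration 1: edges from {n39} -> (n31, d=1).
Iteration 2: edges from {n31} -> (n37, d=2).
Iteration 3: no outgoing edges from {n37}; recursion stops.
SUM(d) = 0 + 1 + 2 = 3.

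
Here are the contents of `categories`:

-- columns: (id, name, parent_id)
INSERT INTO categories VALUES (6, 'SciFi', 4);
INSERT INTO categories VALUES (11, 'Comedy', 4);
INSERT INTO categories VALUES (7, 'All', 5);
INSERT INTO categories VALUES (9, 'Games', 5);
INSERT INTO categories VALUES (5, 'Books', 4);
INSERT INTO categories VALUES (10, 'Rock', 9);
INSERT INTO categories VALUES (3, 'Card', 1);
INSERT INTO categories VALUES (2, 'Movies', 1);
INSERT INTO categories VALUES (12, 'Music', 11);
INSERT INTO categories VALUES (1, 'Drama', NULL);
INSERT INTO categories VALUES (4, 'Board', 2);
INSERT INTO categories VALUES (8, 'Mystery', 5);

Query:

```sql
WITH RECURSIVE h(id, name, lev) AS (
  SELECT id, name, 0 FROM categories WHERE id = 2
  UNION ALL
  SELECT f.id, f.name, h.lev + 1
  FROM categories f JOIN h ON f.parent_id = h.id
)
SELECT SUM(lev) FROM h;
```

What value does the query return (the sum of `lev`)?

23

Base: id=2 (Movies) at lev 0.
Iteration 1: rows with parent_id in {2} -> Board (id 4, lev 1).
Iteration 2: rows with parent_id in {4} -> Books (id 5, lev 2), SciFi (id 6, lev 2), Comedy (id 11, lev 2).
Iteration 3: rows with parent_id in {5,6,11} -> All (id 7, lev 3), Mystery (id 8, lev 3), Games (id 9, lev 3), Music (id 12, lev 3).
Iteration 4: rows with parent_id in {7,8,9,12} -> Rock (id 10, lev 4).
Iteration 5: no rows with parent_id in {10}; recursion stops.
SUM(lev) = 0 + 1 + 2 + 2 + 2 + 3 + 3 + 3 + 3 + 4 = 23.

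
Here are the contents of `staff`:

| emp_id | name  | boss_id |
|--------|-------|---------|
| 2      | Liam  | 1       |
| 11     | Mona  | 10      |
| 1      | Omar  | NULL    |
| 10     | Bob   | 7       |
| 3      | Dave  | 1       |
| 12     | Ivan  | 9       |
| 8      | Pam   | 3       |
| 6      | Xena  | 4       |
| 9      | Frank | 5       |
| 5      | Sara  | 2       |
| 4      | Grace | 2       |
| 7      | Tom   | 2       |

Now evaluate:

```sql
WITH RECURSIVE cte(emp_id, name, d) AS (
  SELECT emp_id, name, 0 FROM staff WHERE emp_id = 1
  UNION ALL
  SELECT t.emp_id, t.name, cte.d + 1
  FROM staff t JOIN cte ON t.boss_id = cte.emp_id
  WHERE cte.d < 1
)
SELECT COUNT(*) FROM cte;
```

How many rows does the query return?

Base: emp_id=1 (Omar) at d 0.
Iteration 1: rows with boss_id in {1} -> Liam (id 2, d 1), Dave (id 3, d 1).
Iteration 2: d < 1 fails for all current rows; recursion stops.
Total rows emitted: 3.

3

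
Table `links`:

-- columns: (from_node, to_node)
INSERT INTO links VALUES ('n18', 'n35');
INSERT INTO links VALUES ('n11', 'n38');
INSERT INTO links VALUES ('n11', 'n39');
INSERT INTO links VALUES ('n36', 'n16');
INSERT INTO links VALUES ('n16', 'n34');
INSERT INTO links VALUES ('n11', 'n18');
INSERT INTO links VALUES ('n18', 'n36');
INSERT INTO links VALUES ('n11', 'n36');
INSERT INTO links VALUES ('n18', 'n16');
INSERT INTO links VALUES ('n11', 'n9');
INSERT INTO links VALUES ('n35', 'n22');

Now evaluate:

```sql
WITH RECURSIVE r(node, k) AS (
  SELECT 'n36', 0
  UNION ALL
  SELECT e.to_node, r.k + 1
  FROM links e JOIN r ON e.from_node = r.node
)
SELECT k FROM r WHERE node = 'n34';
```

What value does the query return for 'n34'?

2

Base: (n36, k=0).
Iteration 1: edges from {n36} -> (n16, k=1).
Iteration 2: edges from {n16} -> (n34, k=2).
Iteration 3: no outgoing edges from {n34}; recursion stops.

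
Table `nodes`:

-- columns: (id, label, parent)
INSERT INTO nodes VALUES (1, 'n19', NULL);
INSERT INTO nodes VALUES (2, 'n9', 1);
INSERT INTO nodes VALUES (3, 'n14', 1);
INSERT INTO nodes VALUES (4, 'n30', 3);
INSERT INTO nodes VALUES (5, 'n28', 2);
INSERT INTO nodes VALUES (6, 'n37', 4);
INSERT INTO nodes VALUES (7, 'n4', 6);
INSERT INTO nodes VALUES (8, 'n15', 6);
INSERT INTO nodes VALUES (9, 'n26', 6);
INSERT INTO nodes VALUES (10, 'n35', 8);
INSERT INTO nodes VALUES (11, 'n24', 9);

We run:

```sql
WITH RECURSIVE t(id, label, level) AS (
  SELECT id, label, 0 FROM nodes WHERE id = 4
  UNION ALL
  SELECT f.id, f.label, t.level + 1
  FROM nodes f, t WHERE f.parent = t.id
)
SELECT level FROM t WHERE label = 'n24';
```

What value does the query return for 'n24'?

3

Base: id=4 (n30) at level 0.
Iteration 1: rows with parent in {4} -> n37 (id 6, level 1).
Iteration 2: rows with parent in {6} -> n4 (id 7, level 2), n15 (id 8, level 2), n26 (id 9, level 2).
Iteration 3: rows with parent in {7,8,9} -> n35 (id 10, level 3), n24 (id 11, level 3).
Iteration 4: no rows with parent in {10,11}; recursion stops.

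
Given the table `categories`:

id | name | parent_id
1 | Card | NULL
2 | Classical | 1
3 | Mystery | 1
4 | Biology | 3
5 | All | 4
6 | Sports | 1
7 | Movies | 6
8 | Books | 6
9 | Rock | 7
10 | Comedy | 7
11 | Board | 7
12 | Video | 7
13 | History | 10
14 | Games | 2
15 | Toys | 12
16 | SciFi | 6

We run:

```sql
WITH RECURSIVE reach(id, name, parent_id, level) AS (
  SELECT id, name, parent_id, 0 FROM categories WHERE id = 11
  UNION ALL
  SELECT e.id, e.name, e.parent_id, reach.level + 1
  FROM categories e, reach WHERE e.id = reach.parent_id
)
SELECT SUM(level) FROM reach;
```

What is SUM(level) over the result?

6

Base: id=11 (Board), parent_id=7, level 0.
Iteration 1: join on id=7 -> Movies (id 7, parent_id=6, level 1).
Iteration 2: join on id=6 -> Sports (id 6, parent_id=1, level 2).
Iteration 3: join on id=1 -> Card (id 1, parent_id=NULL, level 3).
Iteration 4: parent_id is NULL; no match; recursion stops.
SUM(level) = 0 + 1 + 2 + 3 = 6.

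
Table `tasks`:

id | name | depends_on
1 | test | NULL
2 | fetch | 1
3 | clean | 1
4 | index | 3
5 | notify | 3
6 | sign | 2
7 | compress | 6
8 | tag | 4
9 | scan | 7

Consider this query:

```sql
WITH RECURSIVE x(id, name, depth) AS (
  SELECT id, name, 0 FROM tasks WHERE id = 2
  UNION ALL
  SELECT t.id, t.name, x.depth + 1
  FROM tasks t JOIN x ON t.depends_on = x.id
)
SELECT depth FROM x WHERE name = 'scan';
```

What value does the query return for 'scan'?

Base: id=2 (fetch) at depth 0.
Iteration 1: rows with depends_on in {2} -> sign (id 6, depth 1).
Iteration 2: rows with depends_on in {6} -> compress (id 7, depth 2).
Iteration 3: rows with depends_on in {7} -> scan (id 9, depth 3).
Iteration 4: no rows with depends_on in {9}; recursion stops.

3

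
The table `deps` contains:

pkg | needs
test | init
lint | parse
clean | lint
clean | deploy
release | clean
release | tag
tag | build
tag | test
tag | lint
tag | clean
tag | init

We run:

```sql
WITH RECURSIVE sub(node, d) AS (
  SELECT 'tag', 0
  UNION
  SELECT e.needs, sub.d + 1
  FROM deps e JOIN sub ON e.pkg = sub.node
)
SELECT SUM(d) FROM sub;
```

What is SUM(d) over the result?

16

Base: (tag, d=0).
Iteration 1: edges from {tag} -> (build, d=1), (clean, d=1), (init, d=1), (lint, d=1), (test, d=1).
Iteration 2: edges from {build,clean,init,lint,test} -> (deploy, d=2), (init, d=2), (lint, d=2), (parse, d=2).
Iteration 3: edges from {deploy,init,lint,parse} -> (parse, d=3).
Iteration 4: no outgoing edges from {parse}; recursion stops.
SUM(d) = 0 + 1 + 1 + 1 + 1 + 1 + 2 + 2 + 2 + 2 + 3 = 16.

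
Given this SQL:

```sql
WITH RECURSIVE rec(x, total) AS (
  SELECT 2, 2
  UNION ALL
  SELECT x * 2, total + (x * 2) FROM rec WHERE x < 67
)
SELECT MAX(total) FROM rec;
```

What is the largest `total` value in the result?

254

Base: x=2, total=2.
Iteration 1: 2 < 67 holds -> x = 2 * 2 = 4, total = 2 + 4 = 6.
Iteration 2: 4 < 67 holds -> x = 4 * 2 = 8, total = 6 + 8 = 14.
Iteration 3: 8 < 67 holds -> x = 8 * 2 = 16, total = 14 + 16 = 30.
Iteration 4: 16 < 67 holds -> x = 16 * 2 = 32, total = 30 + 32 = 62.
Iteration 5: 32 < 67 holds -> x = 32 * 2 = 64, total = 62 + 64 = 126.
Iteration 6: 64 < 67 holds -> x = 64 * 2 = 128, total = 126 + 128 = 254.
Iteration 7: 128 < 67 fails; recursion stops.
total values: 2, 6, 14, 30, 62, 126, 254; the maximum is 254.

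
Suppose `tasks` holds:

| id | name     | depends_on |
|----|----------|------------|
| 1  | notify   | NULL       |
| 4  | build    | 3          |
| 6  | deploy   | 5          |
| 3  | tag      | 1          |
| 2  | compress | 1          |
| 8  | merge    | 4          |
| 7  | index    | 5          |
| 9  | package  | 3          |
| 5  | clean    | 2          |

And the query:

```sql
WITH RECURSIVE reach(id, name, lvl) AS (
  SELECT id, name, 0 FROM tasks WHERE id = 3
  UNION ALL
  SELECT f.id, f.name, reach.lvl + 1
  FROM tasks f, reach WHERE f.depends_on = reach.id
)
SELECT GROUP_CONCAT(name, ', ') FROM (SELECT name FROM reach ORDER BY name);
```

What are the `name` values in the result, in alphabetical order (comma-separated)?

Base: id=3 (tag) at lvl 0.
Iteration 1: rows with depends_on in {3} -> build (id 4, lvl 1), package (id 9, lvl 1).
Iteration 2: rows with depends_on in {4,9} -> merge (id 8, lvl 2).
Iteration 3: no rows with depends_on in {8}; recursion stops.

build, merge, package, tag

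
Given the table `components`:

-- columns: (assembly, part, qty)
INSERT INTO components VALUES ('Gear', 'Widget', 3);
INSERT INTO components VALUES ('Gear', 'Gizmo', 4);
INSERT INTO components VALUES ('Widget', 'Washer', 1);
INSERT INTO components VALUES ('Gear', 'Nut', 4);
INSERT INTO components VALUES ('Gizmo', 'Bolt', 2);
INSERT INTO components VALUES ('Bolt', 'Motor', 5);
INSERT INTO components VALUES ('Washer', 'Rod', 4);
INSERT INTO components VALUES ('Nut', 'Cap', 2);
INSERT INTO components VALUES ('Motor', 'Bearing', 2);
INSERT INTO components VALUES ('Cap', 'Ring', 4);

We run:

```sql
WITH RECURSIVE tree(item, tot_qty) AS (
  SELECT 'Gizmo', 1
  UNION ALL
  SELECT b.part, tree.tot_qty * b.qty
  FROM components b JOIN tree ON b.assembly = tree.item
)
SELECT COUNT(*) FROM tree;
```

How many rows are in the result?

Base: (Gizmo, tot_qty=1).
Iteration 1: components of {Gizmo} -> Bolt = 1*2 = 2.
Iteration 2: components of {Bolt} -> Motor = 2*5 = 10.
Iteration 3: components of {Motor} -> Bearing = 10*2 = 20.
Iteration 4: no further components; recursion stops.
Total rows emitted: 4.

4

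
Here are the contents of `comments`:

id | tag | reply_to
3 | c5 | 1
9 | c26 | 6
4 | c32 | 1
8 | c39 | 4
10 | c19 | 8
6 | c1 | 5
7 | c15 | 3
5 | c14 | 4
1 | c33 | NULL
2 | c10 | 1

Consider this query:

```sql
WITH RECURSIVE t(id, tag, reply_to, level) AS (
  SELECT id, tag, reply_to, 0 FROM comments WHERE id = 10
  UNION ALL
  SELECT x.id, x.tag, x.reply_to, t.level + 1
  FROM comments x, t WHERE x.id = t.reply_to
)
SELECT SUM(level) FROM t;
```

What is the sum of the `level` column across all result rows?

Base: id=10 (c19), reply_to=8, level 0.
Iteration 1: join on id=8 -> c39 (id 8, reply_to=4, level 1).
Iteration 2: join on id=4 -> c32 (id 4, reply_to=1, level 2).
Iteration 3: join on id=1 -> c33 (id 1, reply_to=NULL, level 3).
Iteration 4: reply_to is NULL; no match; recursion stops.
SUM(level) = 0 + 1 + 2 + 3 = 6.

6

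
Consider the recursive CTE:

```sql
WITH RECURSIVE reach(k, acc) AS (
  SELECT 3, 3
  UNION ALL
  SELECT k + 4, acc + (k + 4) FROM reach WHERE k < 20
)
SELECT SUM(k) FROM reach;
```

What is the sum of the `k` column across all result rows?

Base: k=3, acc=3.
Iteration 1: 3 < 20 holds -> k = 3 + 4 = 7, acc = 3 + 7 = 10.
Iteration 2: 7 < 20 holds -> k = 7 + 4 = 11, acc = 10 + 11 = 21.
Iteration 3: 11 < 20 holds -> k = 11 + 4 = 15, acc = 21 + 15 = 36.
Iteration 4: 15 < 20 holds -> k = 15 + 4 = 19, acc = 36 + 19 = 55.
Iteration 5: 19 < 20 holds -> k = 19 + 4 = 23, acc = 55 + 23 = 78.
Iteration 6: 23 < 20 fails; recursion stops.
SUM(k) = 3 + 7 + 11 + 15 + 19 + 23 = 78.

78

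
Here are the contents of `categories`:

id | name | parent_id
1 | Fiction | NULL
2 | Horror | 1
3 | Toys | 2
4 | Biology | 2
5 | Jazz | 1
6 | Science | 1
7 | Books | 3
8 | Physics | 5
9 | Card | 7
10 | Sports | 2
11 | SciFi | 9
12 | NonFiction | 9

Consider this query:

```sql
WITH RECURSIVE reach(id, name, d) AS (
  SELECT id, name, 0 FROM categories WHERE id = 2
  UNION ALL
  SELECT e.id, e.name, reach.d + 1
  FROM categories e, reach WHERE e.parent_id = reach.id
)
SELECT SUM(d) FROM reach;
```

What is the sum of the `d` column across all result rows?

16

Base: id=2 (Horror) at d 0.
Iteration 1: rows with parent_id in {2} -> Toys (id 3, d 1), Biology (id 4, d 1), Sports (id 10, d 1).
Iteration 2: rows with parent_id in {3,4,10} -> Books (id 7, d 2).
Iteration 3: rows with parent_id in {7} -> Card (id 9, d 3).
Iteration 4: rows with parent_id in {9} -> SciFi (id 11, d 4), NonFiction (id 12, d 4).
Iteration 5: no rows with parent_id in {11,12}; recursion stops.
SUM(d) = 0 + 1 + 1 + 1 + 2 + 3 + 4 + 4 = 16.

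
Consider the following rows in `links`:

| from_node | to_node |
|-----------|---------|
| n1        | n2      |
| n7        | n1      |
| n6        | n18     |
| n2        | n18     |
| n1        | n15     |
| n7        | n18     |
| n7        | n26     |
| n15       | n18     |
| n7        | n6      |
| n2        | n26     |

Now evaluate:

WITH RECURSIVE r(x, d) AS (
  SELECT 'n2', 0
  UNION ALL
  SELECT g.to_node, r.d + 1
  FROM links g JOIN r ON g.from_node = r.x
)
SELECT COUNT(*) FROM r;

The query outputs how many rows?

3

Base: (n2, d=0).
Iteration 1: edges from {n2} -> (n18, d=1), (n26, d=1).
Iteration 2: no outgoing edges from {n18,n26}; recursion stops.
Total rows emitted: 3.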